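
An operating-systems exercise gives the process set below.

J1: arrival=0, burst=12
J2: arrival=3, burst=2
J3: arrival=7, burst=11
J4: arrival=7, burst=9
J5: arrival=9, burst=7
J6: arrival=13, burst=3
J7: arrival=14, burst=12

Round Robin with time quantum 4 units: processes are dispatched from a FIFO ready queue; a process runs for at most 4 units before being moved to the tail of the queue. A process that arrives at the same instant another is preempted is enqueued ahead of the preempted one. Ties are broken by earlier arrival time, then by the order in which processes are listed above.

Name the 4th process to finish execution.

Gantt: | J1 0-4 | J2 4-6 | J1 6-10 | J3 10-14 | J4 14-18 | J5 18-22 | J1 22-26 | J6 26-29 | J7 29-33 | J3 33-37 | J4 37-41 | J5 41-44 | J7 44-48 | J3 48-51 | J4 51-52 | J7 52-56 |
Completion: J1=26  J2=6  J3=51  J4=52  J5=44  J6=29  J7=56
Finish order: J2 → J1 → J6 → J5 → J3 → J4 → J7

J5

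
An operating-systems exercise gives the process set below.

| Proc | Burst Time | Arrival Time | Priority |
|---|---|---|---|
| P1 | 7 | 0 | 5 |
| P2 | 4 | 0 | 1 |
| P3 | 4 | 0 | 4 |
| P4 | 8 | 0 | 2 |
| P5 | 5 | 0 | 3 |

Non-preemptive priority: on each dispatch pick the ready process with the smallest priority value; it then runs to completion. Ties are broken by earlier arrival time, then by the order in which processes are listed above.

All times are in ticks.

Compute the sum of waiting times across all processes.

Schedule: | P2 0-4 | P4 4-12 | P5 12-17 | P3 17-21 | P1 21-28 |
Completion: P1=28  P2=4  P3=21  P4=12  P5=17
Turnaround (C−A): P1=28  P2=4  P3=21  P4=12  P5=17
Waiting = turnaround − burst: P1=21, P2=0, P3=17, P4=4, P5=12
Total waiting = 21 + 0 + 17 + 4 + 12 = 54

54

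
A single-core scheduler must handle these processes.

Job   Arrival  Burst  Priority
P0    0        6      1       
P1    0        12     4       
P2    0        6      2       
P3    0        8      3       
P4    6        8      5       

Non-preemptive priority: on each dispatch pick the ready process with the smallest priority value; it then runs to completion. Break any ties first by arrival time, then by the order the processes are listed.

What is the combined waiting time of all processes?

64

Timeline: | P0 0-6 | P2 6-12 | P3 12-20 | P1 20-32 | P4 32-40 |
Completion: P0=6  P1=32  P2=12  P3=20  P4=40
Waiting = turnaround − burst: P0=0, P1=20, P2=6, P3=12, P4=26
Total waiting = 0 + 20 + 6 + 12 + 26 = 64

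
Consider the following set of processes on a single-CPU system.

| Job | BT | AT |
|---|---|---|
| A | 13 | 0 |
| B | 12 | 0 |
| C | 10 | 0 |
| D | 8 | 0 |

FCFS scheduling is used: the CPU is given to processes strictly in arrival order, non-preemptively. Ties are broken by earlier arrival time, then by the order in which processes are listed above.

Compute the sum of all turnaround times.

Gantt: | A 0-13 | B 13-25 | C 25-35 | D 35-43 |
Completion: A=13  B=25  C=35  D=43
Turnaround = completion − arrival: A=13, B=25, C=35, D=43
Total turnaround = 13 + 25 + 35 + 43 = 116

116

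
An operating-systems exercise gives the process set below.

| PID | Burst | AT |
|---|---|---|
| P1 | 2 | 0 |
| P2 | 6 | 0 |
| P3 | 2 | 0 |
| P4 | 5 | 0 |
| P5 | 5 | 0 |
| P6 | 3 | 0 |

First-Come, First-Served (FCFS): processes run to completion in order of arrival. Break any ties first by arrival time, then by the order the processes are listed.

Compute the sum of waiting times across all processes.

55

Gantt: | P1 0-2 | P2 2-8 | P3 8-10 | P4 10-15 | P5 15-20 | P6 20-23 |
Completion: P1=2  P2=8  P3=10  P4=15  P5=20  P6=23
Turnaround (C−A): P1=2  P2=8  P3=10  P4=15  P5=20  P6=23
Waiting = turnaround − burst: P1=0, P2=2, P3=8, P4=10, P5=15, P6=20
Total waiting = 0 + 2 + 8 + 10 + 15 + 20 = 55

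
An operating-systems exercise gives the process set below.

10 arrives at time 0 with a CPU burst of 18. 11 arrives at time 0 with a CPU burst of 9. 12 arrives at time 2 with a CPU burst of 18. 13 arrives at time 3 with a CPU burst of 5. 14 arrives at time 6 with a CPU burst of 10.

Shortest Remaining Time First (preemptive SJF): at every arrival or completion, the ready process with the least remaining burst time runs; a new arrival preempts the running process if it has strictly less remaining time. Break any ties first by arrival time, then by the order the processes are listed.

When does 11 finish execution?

Schedule: | 11 0-3 | 13 3-8 | 11 8-14 | 14 14-24 | 10 24-42 | 12 42-60 |
Completion: 10=42  11=14  12=60  13=8  14=24

14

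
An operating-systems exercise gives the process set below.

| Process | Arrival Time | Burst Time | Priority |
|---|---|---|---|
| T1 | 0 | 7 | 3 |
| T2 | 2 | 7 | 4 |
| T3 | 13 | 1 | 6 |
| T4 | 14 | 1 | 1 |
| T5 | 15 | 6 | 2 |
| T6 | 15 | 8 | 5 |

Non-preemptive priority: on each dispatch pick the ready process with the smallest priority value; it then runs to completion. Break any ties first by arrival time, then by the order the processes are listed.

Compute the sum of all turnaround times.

57

Gantt: | T1 0-7 | T2 7-14 | T4 14-15 | T5 15-21 | T6 21-29 | T3 29-30 |
Completion: T1=7  T2=14  T3=30  T4=15  T5=21  T6=29
Turnaround = completion − arrival: T1=7, T2=12, T3=17, T4=1, T5=6, T6=14
Total turnaround = 7 + 12 + 17 + 1 + 6 + 14 = 57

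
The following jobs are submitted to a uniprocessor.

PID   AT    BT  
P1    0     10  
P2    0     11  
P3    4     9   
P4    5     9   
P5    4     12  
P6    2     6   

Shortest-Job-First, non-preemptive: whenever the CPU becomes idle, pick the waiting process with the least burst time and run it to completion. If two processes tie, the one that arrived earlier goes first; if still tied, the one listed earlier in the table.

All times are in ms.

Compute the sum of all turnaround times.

Timeline: | P1 0-10 | P6 10-16 | P3 16-25 | P4 25-34 | P2 34-45 | P5 45-57 |
Completion: P1=10  P2=45  P3=25  P4=34  P5=57  P6=16
Turnaround (C−A): P1=10  P2=45  P3=21  P4=29  P5=53  P6=14
Turnaround = completion − arrival: P1=10, P2=45, P3=21, P4=29, P5=53, P6=14
Total turnaround = 10 + 45 + 21 + 29 + 53 + 14 = 172

172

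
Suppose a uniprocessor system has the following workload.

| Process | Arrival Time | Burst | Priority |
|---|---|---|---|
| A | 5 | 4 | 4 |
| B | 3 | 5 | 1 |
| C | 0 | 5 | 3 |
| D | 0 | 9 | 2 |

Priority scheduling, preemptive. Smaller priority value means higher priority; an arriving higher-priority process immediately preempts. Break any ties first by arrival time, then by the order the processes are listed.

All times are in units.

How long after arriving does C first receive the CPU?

14

Schedule: | D 0-3 | B 3-8 | D 8-14 | C 14-19 | A 19-23 |
Completion: A=23  B=8  C=19  D=14
Turnaround (C−A): A=18  B=5  C=19  D=14
Response(C) = first start − arrival = 14 − 0 = 14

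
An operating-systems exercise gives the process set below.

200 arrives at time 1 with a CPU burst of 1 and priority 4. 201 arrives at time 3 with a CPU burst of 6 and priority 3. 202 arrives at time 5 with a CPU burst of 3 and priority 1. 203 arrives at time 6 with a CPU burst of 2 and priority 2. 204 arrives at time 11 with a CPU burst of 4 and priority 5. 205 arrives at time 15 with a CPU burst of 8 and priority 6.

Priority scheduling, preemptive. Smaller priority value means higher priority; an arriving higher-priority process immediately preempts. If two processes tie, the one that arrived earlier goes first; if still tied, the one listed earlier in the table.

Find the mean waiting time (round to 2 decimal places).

2.17

Timeline: | idle 0-1 | 200 1-2 | idle 2-3 | 201 3-5 | 202 5-8 | 203 8-10 | 201 10-14 | 204 14-18 | 205 18-26 |
Completion: 200=2  201=14  202=8  203=10  204=18  205=26
Waiting times: 200=0, 201=5, 202=0, 203=2, 204=3, 205=3
Average waiting = (0+5+0+2+3+3) / 6 = 13/6 = 2.17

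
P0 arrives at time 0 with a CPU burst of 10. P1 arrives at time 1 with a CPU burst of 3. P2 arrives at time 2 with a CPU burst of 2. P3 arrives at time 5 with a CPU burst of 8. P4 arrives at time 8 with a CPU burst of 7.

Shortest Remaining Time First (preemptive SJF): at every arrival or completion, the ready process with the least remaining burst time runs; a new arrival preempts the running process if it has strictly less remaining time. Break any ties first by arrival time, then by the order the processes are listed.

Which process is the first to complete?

Gantt: | P0 0-1 | P1 1-4 | P2 4-6 | P3 6-14 | P4 14-21 | P0 21-30 |
Completion: P0=30  P1=4  P2=6  P3=14  P4=21
Turnaround (C−A): P0=30  P1=3  P2=4  P3=9  P4=13
Finish order: P1 → P2 → P3 → P4 → P0

P1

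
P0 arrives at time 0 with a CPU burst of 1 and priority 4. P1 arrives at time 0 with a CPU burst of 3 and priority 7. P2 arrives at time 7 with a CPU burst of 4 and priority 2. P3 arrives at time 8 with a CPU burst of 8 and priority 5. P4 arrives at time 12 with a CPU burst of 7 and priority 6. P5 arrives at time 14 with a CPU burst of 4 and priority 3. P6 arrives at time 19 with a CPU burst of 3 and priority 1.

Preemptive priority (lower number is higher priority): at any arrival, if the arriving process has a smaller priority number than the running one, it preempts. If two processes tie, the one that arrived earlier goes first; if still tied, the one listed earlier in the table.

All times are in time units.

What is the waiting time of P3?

10

Schedule: | P0 0-1 | P1 1-4 | idle 4-7 | P2 7-11 | P3 11-14 | P5 14-18 | P3 18-19 | P6 19-22 | P3 22-26 | P4 26-33 |
Completion: P0=1  P1=4  P2=11  P3=26  P4=33  P5=18  P6=22
Turnaround (C−A): P0=1  P1=4  P2=4  P3=18  P4=21  P5=4  P6=3
Waiting(P3) = turnaround − burst = 18 − 8 = 10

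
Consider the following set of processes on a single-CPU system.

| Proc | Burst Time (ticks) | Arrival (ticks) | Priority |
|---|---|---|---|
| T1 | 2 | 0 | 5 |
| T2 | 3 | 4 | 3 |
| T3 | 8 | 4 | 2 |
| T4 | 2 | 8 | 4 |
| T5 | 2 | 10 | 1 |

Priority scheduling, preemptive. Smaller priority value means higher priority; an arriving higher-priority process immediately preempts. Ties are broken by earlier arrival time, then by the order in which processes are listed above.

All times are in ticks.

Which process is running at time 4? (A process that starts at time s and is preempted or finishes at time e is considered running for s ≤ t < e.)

Timeline: | T1 0-2 | idle 2-4 | T3 4-10 | T5 10-12 | T3 12-14 | T2 14-17 | T4 17-19 |
Completion: T1=2  T2=17  T3=14  T4=19  T5=12

T3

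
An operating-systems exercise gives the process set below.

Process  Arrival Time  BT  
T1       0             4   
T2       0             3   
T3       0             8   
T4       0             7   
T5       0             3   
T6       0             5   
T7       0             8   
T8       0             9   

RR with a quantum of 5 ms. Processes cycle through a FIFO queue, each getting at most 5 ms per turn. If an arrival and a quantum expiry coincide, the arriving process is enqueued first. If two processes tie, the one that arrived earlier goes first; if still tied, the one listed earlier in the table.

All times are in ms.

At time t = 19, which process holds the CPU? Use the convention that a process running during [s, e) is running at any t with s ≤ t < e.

Schedule: | T1 0-4 | T2 4-7 | T3 7-12 | T4 12-17 | T5 17-20 | T6 20-25 | T7 25-30 | T8 30-35 | T3 35-38 | T4 38-40 | T7 40-43 | T8 43-47 |
Completion: T1=4  T2=7  T3=38  T4=40  T5=20  T6=25  T7=43  T8=47
Turnaround (C−A): T1=4  T2=7  T3=38  T4=40  T5=20  T6=25  T7=43  T8=47

T5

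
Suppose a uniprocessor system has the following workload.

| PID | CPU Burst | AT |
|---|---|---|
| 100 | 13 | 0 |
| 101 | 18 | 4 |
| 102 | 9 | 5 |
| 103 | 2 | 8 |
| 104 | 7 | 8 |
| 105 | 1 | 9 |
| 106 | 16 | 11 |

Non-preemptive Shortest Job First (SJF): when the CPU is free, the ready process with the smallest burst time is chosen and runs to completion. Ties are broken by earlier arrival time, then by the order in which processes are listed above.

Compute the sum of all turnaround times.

Schedule: | 100 0-13 | 105 13-14 | 103 14-16 | 104 16-23 | 102 23-32 | 106 32-48 | 101 48-66 |
Completion: 100=13  101=66  102=32  103=16  104=23  105=14  106=48
Turnaround (C−A): 100=13  101=62  102=27  103=8  104=15  105=5  106=37
Turnaround = completion − arrival: 100=13, 101=62, 102=27, 103=8, 104=15, 105=5, 106=37
Total turnaround = 13 + 62 + 27 + 8 + 15 + 5 + 37 = 167

167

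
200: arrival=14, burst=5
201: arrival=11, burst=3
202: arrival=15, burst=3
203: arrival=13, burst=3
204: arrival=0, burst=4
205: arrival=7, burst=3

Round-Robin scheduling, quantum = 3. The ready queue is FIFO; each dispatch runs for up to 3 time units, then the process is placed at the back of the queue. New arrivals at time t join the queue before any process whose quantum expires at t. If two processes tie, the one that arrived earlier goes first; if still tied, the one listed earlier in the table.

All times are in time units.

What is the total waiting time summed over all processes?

12

Timeline: | 204 0-4 | idle 4-7 | 205 7-10 | idle 10-11 | 201 11-14 | 203 14-17 | 200 17-20 | 202 20-23 | 200 23-25 |
Completion: 200=25  201=14  202=23  203=17  204=4  205=10
Waiting = turnaround − burst: 200=6, 201=0, 202=5, 203=1, 204=0, 205=0
Total waiting = 6 + 0 + 5 + 1 + 0 + 0 = 12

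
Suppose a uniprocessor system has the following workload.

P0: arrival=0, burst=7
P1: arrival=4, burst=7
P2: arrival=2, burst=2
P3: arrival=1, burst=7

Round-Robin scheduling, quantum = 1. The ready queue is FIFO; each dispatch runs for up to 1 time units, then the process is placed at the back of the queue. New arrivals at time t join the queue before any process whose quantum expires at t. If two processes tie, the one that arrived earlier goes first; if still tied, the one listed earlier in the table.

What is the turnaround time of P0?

Gantt: | P0 0-1 | P3 1-2 | P0 2-3 | P2 3-4 | P3 4-5 | P0 5-6 | P1 6-7 | P2 7-8 | P3 8-9 | P0 9-10 | P1 10-11 | P3 11-12 | P0 12-13 | P1 13-14 | P3 14-15 | P0 15-16 | P1 16-17 | P3 17-18 | P0 18-19 | P1 19-20 | P3 20-21 | P1 21-23 |
Completion: P0=19  P1=23  P2=8  P3=21
Turnaround(P0) = completion − arrival = 19 − 0 = 19

19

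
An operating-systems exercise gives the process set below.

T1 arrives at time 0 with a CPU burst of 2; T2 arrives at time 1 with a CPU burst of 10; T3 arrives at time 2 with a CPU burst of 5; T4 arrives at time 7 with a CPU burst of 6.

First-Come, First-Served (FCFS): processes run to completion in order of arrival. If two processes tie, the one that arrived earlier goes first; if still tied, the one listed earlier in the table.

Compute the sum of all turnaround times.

44

Timeline: | T1 0-2 | T2 2-12 | T3 12-17 | T4 17-23 |
Completion: T1=2  T2=12  T3=17  T4=23
Turnaround = completion − arrival: T1=2, T2=11, T3=15, T4=16
Total turnaround = 2 + 11 + 15 + 16 = 44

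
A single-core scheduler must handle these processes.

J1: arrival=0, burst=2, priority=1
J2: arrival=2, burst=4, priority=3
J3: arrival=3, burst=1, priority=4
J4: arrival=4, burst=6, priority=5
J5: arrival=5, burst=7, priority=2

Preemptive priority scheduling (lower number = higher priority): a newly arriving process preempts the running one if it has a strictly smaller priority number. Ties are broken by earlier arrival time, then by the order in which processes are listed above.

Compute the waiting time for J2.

Gantt: | J1 0-2 | J2 2-5 | J5 5-12 | J2 12-13 | J3 13-14 | J4 14-20 |
Completion: J1=2  J2=13  J3=14  J4=20  J5=12
Turnaround (C−A): J1=2  J2=11  J3=11  J4=16  J5=7
Waiting(J2) = turnaround − burst = 11 − 4 = 7

7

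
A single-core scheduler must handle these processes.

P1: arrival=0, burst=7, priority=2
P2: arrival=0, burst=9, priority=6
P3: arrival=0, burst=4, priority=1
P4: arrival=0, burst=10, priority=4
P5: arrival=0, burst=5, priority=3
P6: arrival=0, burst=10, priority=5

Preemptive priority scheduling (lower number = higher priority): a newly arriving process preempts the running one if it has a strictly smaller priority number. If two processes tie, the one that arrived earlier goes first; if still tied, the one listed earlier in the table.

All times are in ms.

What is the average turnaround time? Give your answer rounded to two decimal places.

23.00

Timeline: | P3 0-4 | P1 4-11 | P5 11-16 | P4 16-26 | P6 26-36 | P2 36-45 |
Completion: P1=11  P2=45  P3=4  P4=26  P5=16  P6=36
Turnaround (C−A): P1=11  P2=45  P3=4  P4=26  P5=16  P6=36
Turnaround times: P1=11, P2=45, P3=4, P4=26, P5=16, P6=36
Average turnaround = (11+45+4+26+16+36) / 6 = 138/6 = 23.00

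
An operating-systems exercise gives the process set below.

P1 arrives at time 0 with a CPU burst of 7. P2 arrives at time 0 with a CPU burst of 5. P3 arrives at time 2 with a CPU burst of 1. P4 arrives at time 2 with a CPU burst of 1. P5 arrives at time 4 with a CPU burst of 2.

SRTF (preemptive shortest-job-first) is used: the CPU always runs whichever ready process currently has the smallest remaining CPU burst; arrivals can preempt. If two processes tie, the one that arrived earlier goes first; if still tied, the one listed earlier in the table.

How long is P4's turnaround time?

Timeline: | P2 0-2 | P3 2-3 | P4 3-4 | P5 4-6 | P2 6-9 | P1 9-16 |
Completion: P1=16  P2=9  P3=3  P4=4  P5=6
Turnaround (C−A): P1=16  P2=9  P3=1  P4=2  P5=2
Turnaround(P4) = completion − arrival = 4 − 2 = 2

2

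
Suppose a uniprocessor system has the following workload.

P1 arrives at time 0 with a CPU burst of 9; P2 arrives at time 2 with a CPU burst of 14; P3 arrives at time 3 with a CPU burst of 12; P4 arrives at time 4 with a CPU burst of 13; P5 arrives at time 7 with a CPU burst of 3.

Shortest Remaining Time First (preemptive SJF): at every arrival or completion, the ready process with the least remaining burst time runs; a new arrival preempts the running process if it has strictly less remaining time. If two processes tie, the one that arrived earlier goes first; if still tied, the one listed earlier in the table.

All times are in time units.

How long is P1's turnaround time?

Gantt: | P1 0-9 | P5 9-12 | P3 12-24 | P4 24-37 | P2 37-51 |
Completion: P1=9  P2=51  P3=24  P4=37  P5=12
Turnaround(P1) = completion − arrival = 9 − 0 = 9

9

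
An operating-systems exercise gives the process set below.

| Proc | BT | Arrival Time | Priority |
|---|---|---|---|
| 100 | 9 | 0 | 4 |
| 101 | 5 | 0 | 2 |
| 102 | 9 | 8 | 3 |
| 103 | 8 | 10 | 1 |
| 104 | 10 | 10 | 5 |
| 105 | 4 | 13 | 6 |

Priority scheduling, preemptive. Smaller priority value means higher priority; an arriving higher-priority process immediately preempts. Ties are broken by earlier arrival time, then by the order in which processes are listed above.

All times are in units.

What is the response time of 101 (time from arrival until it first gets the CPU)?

0

Timeline: | 101 0-5 | 100 5-8 | 102 8-10 | 103 10-18 | 102 18-25 | 100 25-31 | 104 31-41 | 105 41-45 |
Completion: 100=31  101=5  102=25  103=18  104=41  105=45
Turnaround (C−A): 100=31  101=5  102=17  103=8  104=31  105=32
Response(101) = first start − arrival = 0 − 0 = 0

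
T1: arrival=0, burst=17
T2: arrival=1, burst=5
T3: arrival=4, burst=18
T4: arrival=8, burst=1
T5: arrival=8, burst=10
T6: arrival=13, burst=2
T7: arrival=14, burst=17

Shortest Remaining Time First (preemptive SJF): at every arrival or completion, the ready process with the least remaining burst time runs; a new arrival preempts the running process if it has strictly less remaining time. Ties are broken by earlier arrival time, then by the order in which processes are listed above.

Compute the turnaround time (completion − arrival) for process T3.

66

Gantt: | T1 0-1 | T2 1-6 | T1 6-8 | T4 8-9 | T5 9-13 | T6 13-15 | T5 15-21 | T1 21-35 | T7 35-52 | T3 52-70 |
Completion: T1=35  T2=6  T3=70  T4=9  T5=21  T6=15  T7=52
Turnaround (C−A): T1=35  T2=5  T3=66  T4=1  T5=13  T6=2  T7=38
Turnaround(T3) = completion − arrival = 70 − 4 = 66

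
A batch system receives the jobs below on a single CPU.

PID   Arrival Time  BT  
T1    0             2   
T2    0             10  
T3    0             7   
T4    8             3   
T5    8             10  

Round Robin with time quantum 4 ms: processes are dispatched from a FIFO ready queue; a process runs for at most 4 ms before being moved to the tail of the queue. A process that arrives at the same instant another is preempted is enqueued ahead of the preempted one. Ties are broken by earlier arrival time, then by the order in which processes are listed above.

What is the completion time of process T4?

17

Schedule: | T1 0-2 | T2 2-6 | T3 6-10 | T2 10-14 | T4 14-17 | T5 17-21 | T3 21-24 | T2 24-26 | T5 26-32 |
Completion: T1=2  T2=26  T3=24  T4=17  T5=32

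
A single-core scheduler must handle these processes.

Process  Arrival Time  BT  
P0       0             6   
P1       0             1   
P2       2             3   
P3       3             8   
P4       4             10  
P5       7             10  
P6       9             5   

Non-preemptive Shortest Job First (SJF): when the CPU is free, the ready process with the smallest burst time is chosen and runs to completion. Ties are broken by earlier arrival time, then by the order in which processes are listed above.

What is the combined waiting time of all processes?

64

Schedule: | P1 0-1 | P0 1-7 | P2 7-10 | P6 10-15 | P3 15-23 | P4 23-33 | P5 33-43 |
Completion: P0=7  P1=1  P2=10  P3=23  P4=33  P5=43  P6=15
Turnaround (C−A): P0=7  P1=1  P2=8  P3=20  P4=29  P5=36  P6=6
Waiting = turnaround − burst: P0=1, P1=0, P2=5, P3=12, P4=19, P5=26, P6=1
Total waiting = 1 + 0 + 5 + 12 + 19 + 26 + 1 = 64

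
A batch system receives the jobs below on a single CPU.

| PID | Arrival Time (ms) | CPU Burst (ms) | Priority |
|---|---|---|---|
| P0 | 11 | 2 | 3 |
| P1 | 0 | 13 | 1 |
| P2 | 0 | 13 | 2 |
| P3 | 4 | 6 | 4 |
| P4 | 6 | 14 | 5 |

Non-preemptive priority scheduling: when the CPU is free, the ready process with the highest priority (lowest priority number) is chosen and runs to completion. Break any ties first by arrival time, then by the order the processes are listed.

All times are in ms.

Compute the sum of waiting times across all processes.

80

Schedule: | P1 0-13 | P2 13-26 | P0 26-28 | P3 28-34 | P4 34-48 |
Completion: P0=28  P1=13  P2=26  P3=34  P4=48
Turnaround (C−A): P0=17  P1=13  P2=26  P3=30  P4=42
Waiting = turnaround − burst: P0=15, P1=0, P2=13, P3=24, P4=28
Total waiting = 15 + 0 + 13 + 24 + 28 = 80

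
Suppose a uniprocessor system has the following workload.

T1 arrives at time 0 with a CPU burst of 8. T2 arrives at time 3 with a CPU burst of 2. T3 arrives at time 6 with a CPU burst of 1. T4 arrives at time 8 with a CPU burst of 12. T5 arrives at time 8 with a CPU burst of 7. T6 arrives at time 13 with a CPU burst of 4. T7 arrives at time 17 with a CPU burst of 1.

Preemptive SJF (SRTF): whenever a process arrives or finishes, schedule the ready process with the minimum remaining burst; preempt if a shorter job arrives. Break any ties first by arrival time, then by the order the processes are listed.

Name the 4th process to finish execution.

T6

Schedule: | T1 0-3 | T2 3-5 | T1 5-6 | T3 6-7 | T1 7-11 | T5 11-13 | T6 13-17 | T7 17-18 | T5 18-23 | T4 23-35 |
Completion: T1=11  T2=5  T3=7  T4=35  T5=23  T6=17  T7=18
Finish order: T2 → T3 → T1 → T6 → T7 → T5 → T4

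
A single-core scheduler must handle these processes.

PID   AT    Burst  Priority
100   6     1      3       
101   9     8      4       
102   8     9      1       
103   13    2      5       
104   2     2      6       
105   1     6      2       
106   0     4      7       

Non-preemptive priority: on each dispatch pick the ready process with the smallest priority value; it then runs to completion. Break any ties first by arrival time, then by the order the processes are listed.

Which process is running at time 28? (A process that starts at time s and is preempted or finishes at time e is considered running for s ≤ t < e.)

Gantt: | 106 0-4 | 105 4-10 | 102 10-19 | 100 19-20 | 101 20-28 | 103 28-30 | 104 30-32 |
Completion: 100=20  101=28  102=19  103=30  104=32  105=10  106=4
Turnaround (C−A): 100=14  101=19  102=11  103=17  104=30  105=9  106=4

103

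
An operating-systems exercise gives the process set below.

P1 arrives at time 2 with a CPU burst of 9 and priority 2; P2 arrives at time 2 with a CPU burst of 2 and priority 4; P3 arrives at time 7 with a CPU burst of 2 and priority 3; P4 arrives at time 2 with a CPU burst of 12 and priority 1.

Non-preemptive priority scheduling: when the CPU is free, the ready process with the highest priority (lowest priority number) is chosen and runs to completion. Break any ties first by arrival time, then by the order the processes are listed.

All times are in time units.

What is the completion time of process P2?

Gantt: | idle 0-2 | P4 2-14 | P1 14-23 | P3 23-25 | P2 25-27 |
Completion: P1=23  P2=27  P3=25  P4=14
Turnaround (C−A): P1=21  P2=25  P3=18  P4=12

27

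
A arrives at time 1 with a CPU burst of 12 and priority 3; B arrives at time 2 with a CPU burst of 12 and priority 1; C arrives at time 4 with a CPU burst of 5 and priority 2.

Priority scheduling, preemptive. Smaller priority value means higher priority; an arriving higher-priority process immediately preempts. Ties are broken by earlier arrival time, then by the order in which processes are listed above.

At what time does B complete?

14

Schedule: | idle 0-1 | A 1-2 | B 2-14 | C 14-19 | A 19-30 |
Completion: A=30  B=14  C=19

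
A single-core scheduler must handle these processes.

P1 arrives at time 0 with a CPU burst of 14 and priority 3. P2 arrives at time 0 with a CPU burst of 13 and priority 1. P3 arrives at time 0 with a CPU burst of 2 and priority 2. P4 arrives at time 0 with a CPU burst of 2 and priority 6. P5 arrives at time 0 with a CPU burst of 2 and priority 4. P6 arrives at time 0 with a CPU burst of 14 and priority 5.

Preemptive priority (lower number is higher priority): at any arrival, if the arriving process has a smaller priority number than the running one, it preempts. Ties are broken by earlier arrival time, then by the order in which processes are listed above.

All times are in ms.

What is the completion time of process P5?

Gantt: | P2 0-13 | P3 13-15 | P1 15-29 | P5 29-31 | P6 31-45 | P4 45-47 |
Completion: P1=29  P2=13  P3=15  P4=47  P5=31  P6=45

31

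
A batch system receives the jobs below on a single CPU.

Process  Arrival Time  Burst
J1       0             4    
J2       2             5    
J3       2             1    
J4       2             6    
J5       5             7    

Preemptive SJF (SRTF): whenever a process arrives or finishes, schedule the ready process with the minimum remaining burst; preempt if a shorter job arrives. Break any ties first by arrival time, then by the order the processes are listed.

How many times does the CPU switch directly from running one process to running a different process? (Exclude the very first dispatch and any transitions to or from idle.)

Timeline: | J1 0-2 | J3 2-3 | J1 3-5 | J2 5-10 | J4 10-16 | J5 16-23 |
Completion: J1=5  J2=10  J3=3  J4=16  J5=23

5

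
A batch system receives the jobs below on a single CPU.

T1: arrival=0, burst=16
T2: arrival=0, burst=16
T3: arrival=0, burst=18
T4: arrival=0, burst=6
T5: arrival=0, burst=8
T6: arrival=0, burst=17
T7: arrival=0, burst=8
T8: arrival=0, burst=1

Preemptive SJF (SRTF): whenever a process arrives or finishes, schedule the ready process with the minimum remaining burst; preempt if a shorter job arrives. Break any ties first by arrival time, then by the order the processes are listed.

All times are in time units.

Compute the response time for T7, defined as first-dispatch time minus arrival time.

15

Timeline: | T8 0-1 | T4 1-7 | T5 7-15 | T7 15-23 | T1 23-39 | T2 39-55 | T6 55-72 | T3 72-90 |
Completion: T1=39  T2=55  T3=90  T4=7  T5=15  T6=72  T7=23  T8=1
Turnaround (C−A): T1=39  T2=55  T3=90  T4=7  T5=15  T6=72  T7=23  T8=1
Response(T7) = first start − arrival = 15 − 0 = 15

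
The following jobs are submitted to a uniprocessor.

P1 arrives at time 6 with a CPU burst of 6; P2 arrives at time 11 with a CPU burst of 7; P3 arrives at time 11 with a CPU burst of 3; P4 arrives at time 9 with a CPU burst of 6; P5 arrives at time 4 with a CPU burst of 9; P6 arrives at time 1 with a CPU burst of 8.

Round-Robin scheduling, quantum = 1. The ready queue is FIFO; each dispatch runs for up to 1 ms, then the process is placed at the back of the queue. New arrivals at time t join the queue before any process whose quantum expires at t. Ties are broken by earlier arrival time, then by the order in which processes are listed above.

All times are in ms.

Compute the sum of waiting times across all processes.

120

Gantt: | idle 0-1 | P6 1-4 | P5 4-5 | P6 5-6 | P5 6-7 | P1 7-8 | P6 8-9 | P5 9-10 | P1 10-11 | P4 11-12 | P6 12-13 | P5 13-14 | P2 14-15 | P3 15-16 | P1 16-17 | P4 17-18 | P6 18-19 | P5 19-20 | P2 20-21 | P3 21-22 | P1 22-23 | P4 23-24 | P6 24-25 | P5 25-26 | P2 26-27 | P3 27-28 | P1 28-29 | P4 29-30 | P5 30-31 | P2 31-32 | P1 32-33 | P4 33-34 | P5 34-35 | P2 35-36 | P4 36-37 | P5 37-38 | P2 38-40 |
Completion: P1=33  P2=40  P3=28  P4=37  P5=38  P6=25
Waiting = turnaround − burst: P1=21, P2=22, P3=14, P4=22, P5=25, P6=16
Total waiting = 21 + 22 + 14 + 22 + 25 + 16 = 120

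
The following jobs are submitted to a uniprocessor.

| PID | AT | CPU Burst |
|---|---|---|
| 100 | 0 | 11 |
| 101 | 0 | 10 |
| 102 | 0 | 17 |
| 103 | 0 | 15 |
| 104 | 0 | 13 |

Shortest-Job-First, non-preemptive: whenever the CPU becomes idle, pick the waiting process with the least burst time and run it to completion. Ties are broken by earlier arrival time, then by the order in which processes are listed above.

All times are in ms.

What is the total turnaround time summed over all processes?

Timeline: | 101 0-10 | 100 10-21 | 104 21-34 | 103 34-49 | 102 49-66 |
Completion: 100=21  101=10  102=66  103=49  104=34
Turnaround (C−A): 100=21  101=10  102=66  103=49  104=34
Turnaround = completion − arrival: 100=21, 101=10, 102=66, 103=49, 104=34
Total turnaround = 21 + 10 + 66 + 49 + 34 = 180

180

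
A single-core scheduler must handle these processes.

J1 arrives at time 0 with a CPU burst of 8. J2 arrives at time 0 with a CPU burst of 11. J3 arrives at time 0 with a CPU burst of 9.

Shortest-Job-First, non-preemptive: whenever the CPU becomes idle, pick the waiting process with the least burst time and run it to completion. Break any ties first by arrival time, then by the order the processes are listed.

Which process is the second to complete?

Gantt: | J1 0-8 | J3 8-17 | J2 17-28 |
Completion: J1=8  J2=28  J3=17
Turnaround (C−A): J1=8  J2=28  J3=17
Finish order: J1 → J3 → J2

J3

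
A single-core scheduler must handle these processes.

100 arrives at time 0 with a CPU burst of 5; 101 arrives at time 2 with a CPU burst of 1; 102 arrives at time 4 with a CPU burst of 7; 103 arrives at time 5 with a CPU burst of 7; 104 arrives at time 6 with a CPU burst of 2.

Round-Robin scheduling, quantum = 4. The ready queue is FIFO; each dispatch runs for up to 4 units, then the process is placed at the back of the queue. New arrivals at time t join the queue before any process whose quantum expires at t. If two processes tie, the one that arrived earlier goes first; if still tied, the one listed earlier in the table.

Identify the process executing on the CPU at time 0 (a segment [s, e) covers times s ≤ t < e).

100

Schedule: | 100 0-4 | 101 4-5 | 102 5-9 | 100 9-10 | 103 10-14 | 104 14-16 | 102 16-19 | 103 19-22 |
Completion: 100=10  101=5  102=19  103=22  104=16
Turnaround (C−A): 100=10  101=3  102=15  103=17  104=10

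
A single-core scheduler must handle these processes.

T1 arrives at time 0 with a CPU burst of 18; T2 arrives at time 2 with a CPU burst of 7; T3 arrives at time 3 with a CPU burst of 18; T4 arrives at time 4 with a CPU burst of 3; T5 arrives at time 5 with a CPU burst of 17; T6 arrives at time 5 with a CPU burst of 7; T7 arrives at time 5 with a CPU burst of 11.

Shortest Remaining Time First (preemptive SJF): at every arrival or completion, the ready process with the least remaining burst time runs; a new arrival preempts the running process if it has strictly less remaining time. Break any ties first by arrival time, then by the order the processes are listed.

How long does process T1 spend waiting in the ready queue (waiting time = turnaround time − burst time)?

28

Gantt: | T1 0-2 | T2 2-4 | T4 4-7 | T2 7-12 | T6 12-19 | T7 19-30 | T1 30-46 | T5 46-63 | T3 63-81 |
Completion: T1=46  T2=12  T3=81  T4=7  T5=63  T6=19  T7=30
Waiting(T1) = turnaround − burst = 46 − 18 = 28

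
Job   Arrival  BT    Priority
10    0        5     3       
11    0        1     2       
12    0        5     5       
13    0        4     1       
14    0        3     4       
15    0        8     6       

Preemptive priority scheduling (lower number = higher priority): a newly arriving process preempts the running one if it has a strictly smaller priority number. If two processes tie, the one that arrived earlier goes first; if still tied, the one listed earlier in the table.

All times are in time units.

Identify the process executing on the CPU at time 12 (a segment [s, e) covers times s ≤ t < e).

14

Gantt: | 13 0-4 | 11 4-5 | 10 5-10 | 14 10-13 | 12 13-18 | 15 18-26 |
Completion: 10=10  11=5  12=18  13=4  14=13  15=26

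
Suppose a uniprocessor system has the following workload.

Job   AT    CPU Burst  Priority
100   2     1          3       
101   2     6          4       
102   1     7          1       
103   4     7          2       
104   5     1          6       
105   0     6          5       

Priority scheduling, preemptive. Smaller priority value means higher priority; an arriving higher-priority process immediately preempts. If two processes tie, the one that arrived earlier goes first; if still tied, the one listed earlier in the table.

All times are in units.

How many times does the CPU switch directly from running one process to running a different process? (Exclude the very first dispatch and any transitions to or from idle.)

Schedule: | 105 0-1 | 102 1-8 | 103 8-15 | 100 15-16 | 101 16-22 | 105 22-27 | 104 27-28 |
Completion: 100=16  101=22  102=8  103=15  104=28  105=27
Turnaround (C−A): 100=14  101=20  102=7  103=11  104=23  105=27

6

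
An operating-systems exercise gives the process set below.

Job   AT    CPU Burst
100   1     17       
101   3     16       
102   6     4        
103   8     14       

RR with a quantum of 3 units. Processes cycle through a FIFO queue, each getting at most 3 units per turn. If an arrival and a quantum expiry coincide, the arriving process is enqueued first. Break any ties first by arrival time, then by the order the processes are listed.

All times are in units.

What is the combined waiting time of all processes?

105

Schedule: | idle 0-1 | 100 1-4 | 101 4-7 | 100 7-10 | 102 10-13 | 101 13-16 | 103 16-19 | 100 19-22 | 102 22-23 | 101 23-26 | 103 26-29 | 100 29-32 | 101 32-35 | 103 35-38 | 100 38-41 | 101 41-44 | 103 44-47 | 100 47-49 | 101 49-50 | 103 50-52 |
Completion: 100=49  101=50  102=23  103=52
Turnaround (C−A): 100=48  101=47  102=17  103=44
Waiting = turnaround − burst: 100=31, 101=31, 102=13, 103=30
Total waiting = 31 + 31 + 13 + 30 = 105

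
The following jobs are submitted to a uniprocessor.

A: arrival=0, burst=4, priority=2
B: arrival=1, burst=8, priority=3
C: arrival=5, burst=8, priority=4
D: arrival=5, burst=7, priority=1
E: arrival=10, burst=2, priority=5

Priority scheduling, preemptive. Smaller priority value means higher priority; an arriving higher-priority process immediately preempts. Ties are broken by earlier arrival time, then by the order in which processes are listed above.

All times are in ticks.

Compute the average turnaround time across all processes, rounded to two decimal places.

Timeline: | A 0-4 | B 4-5 | D 5-12 | B 12-19 | C 19-27 | E 27-29 |
Completion: A=4  B=19  C=27  D=12  E=29
Turnaround times: A=4, B=18, C=22, D=7, E=19
Average turnaround = (4+18+22+7+19) / 5 = 70/5 = 14.00

14.00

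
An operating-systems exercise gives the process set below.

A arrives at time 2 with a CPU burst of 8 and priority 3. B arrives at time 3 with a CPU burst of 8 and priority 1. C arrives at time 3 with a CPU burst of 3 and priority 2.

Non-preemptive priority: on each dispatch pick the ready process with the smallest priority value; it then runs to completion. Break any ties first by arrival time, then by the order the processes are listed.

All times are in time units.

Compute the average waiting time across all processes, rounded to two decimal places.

7.33

Schedule: | idle 0-2 | A 2-10 | B 10-18 | C 18-21 |
Completion: A=10  B=18  C=21
Turnaround (C−A): A=8  B=15  C=18
Waiting times: A=0, B=7, C=15
Average waiting = (0+7+15) / 3 = 22/3 = 7.33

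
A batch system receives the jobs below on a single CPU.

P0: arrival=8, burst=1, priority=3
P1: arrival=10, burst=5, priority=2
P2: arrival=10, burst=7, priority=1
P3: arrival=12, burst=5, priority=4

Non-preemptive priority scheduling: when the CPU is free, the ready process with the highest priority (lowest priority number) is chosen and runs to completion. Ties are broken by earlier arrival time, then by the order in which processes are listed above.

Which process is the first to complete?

Timeline: | idle 0-8 | P0 8-9 | idle 9-10 | P2 10-17 | P1 17-22 | P3 22-27 |
Completion: P0=9  P1=22  P2=17  P3=27
Finish order: P0 → P2 → P1 → P3

P0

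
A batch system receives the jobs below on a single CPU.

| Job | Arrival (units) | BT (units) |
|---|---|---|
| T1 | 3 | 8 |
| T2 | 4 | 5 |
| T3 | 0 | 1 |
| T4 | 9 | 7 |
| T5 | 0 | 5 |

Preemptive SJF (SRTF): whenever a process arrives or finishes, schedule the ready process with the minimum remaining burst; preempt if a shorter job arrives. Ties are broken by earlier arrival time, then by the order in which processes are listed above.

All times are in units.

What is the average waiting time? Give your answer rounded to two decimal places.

Timeline: | T3 0-1 | T5 1-6 | T2 6-11 | T4 11-18 | T1 18-26 |
Completion: T1=26  T2=11  T3=1  T4=18  T5=6
Waiting times: T1=15, T2=2, T3=0, T4=2, T5=1
Average waiting = (15+2+0+2+1) / 5 = 20/5 = 4.00

4.00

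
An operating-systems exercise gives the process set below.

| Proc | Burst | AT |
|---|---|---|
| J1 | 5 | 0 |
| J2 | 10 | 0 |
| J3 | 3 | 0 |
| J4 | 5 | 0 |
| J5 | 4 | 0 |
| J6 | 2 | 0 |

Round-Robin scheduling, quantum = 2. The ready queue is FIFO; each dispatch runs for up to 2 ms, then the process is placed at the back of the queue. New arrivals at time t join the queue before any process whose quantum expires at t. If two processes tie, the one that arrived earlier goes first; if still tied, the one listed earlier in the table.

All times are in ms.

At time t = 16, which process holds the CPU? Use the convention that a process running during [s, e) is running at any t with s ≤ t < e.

J3

Gantt: | J1 0-2 | J2 2-4 | J3 4-6 | J4 6-8 | J5 8-10 | J6 10-12 | J1 12-14 | J2 14-16 | J3 16-17 | J4 17-19 | J5 19-21 | J1 21-22 | J2 22-24 | J4 24-25 | J2 25-29 |
Completion: J1=22  J2=29  J3=17  J4=25  J5=21  J6=12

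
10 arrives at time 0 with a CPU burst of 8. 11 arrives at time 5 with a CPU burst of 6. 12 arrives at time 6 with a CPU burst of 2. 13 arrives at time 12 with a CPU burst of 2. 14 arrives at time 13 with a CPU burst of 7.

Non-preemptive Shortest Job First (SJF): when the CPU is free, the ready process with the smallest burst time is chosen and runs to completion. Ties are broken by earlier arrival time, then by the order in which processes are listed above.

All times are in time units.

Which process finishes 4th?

13

Timeline: | 10 0-8 | 12 8-10 | 11 10-16 | 13 16-18 | 14 18-25 |
Completion: 10=8  11=16  12=10  13=18  14=25
Turnaround (C−A): 10=8  11=11  12=4  13=6  14=12
Finish order: 10 → 12 → 11 → 13 → 14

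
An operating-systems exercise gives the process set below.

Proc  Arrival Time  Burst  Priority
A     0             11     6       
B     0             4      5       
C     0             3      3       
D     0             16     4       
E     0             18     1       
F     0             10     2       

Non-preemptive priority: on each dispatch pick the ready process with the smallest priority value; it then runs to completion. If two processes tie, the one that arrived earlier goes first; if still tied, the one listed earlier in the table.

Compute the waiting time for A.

51

Timeline: | E 0-18 | F 18-28 | C 28-31 | D 31-47 | B 47-51 | A 51-62 |
Completion: A=62  B=51  C=31  D=47  E=18  F=28
Turnaround (C−A): A=62  B=51  C=31  D=47  E=18  F=28
Waiting(A) = turnaround − burst = 62 − 11 = 51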